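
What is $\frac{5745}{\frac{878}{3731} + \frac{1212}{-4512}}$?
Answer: $- \frac{8059407720}{46703} \approx -1.7257 \cdot 10^{5}$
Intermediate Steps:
$\frac{5745}{\frac{878}{3731} + \frac{1212}{-4512}} = \frac{5745}{878 \cdot \frac{1}{3731} + 1212 \left(- \frac{1}{4512}\right)} = \frac{5745}{\frac{878}{3731} - \frac{101}{376}} = \frac{5745}{- \frac{46703}{1402856}} = 5745 \left(- \frac{1402856}{46703}\right) = - \frac{8059407720}{46703}$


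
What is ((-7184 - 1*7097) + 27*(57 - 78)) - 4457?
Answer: -19305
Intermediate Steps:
((-7184 - 1*7097) + 27*(57 - 78)) - 4457 = ((-7184 - 7097) + 27*(-21)) - 4457 = (-14281 - 567) - 4457 = -14848 - 4457 = -19305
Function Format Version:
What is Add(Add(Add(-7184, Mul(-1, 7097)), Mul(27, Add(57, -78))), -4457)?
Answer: -19305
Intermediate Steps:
Add(Add(Add(-7184, Mul(-1, 7097)), Mul(27, Add(57, -78))), -4457) = Add(Add(Add(-7184, -7097), Mul(27, -21)), -4457) = Add(Add(-14281, -567), -4457) = Add(-14848, -4457) = -19305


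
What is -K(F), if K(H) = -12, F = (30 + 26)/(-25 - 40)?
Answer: 12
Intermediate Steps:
F = -56/65 (F = 56/(-65) = 56*(-1/65) = -56/65 ≈ -0.86154)
-K(F) = -1*(-12) = 12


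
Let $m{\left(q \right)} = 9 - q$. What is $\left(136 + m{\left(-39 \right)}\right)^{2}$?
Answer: $33856$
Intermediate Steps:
$\left(136 + m{\left(-39 \right)}\right)^{2} = \left(136 + \left(9 - -39\right)\right)^{2} = \left(136 + \left(9 + 39\right)\right)^{2} = \left(136 + 48\right)^{2} = 184^{2} = 33856$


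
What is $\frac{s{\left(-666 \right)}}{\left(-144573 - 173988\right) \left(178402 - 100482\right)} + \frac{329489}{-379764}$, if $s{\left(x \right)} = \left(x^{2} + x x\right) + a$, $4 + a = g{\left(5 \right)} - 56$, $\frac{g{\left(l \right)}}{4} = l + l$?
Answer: $- \frac{170395892367541}{196387619357160} \approx -0.86765$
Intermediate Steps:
$g{\left(l \right)} = 8 l$ ($g{\left(l \right)} = 4 \left(l + l\right) = 4 \cdot 2 l = 8 l$)
$a = -20$ ($a = -4 + \left(8 \cdot 5 - 56\right) = -4 + \left(40 - 56\right) = -4 - 16 = -20$)
$s{\left(x \right)} = -20 + 2 x^{2}$ ($s{\left(x \right)} = \left(x^{2} + x x\right) - 20 = \left(x^{2} + x^{2}\right) - 20 = 2 x^{2} - 20 = -20 + 2 x^{2}$)
$\frac{s{\left(-666 \right)}}{\left(-144573 - 173988\right) \left(178402 - 100482\right)} + \frac{329489}{-379764} = \frac{-20 + 2 \left(-666\right)^{2}}{\left(-144573 - 173988\right) \left(178402 - 100482\right)} + \frac{329489}{-379764} = \frac{-20 + 2 \cdot 443556}{\left(-318561\right) 77920} + 329489 \left(- \frac{1}{379764}\right) = \frac{-20 + 887112}{-24822273120} - \frac{329489}{379764} = 887092 \left(- \frac{1}{24822273120}\right) - \frac{329489}{379764} = - \frac{221773}{6205568280} - \frac{329489}{379764} = - \frac{170395892367541}{196387619357160}$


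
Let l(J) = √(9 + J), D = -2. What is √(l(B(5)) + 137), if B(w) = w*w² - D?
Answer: √(137 + 2*√34) ≈ 12.193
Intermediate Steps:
B(w) = 2 + w³ (B(w) = w*w² - 1*(-2) = w³ + 2 = 2 + w³)
√(l(B(5)) + 137) = √(√(9 + (2 + 5³)) + 137) = √(√(9 + (2 + 125)) + 137) = √(√(9 + 127) + 137) = √(√136 + 137) = √(2*√34 + 137) = √(137 + 2*√34)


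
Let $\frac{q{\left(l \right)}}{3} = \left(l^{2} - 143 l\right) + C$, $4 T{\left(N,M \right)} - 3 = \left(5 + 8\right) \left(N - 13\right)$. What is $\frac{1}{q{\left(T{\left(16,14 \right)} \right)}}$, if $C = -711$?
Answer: $- \frac{4}{25227} \approx -0.00015856$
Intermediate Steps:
$T{\left(N,M \right)} = - \frac{83}{2} + \frac{13 N}{4}$ ($T{\left(N,M \right)} = \frac{3}{4} + \frac{\left(5 + 8\right) \left(N - 13\right)}{4} = \frac{3}{4} + \frac{13 \left(-13 + N\right)}{4} = \frac{3}{4} + \frac{-169 + 13 N}{4} = \frac{3}{4} + \left(- \frac{169}{4} + \frac{13 N}{4}\right) = - \frac{83}{2} + \frac{13 N}{4}$)
$q{\left(l \right)} = -2133 - 429 l + 3 l^{2}$ ($q{\left(l \right)} = 3 \left(\left(l^{2} - 143 l\right) - 711\right) = 3 \left(-711 + l^{2} - 143 l\right) = -2133 - 429 l + 3 l^{2}$)
$\frac{1}{q{\left(T{\left(16,14 \right)} \right)}} = \frac{1}{-2133 - 429 \left(- \frac{83}{2} + \frac{13}{4} \cdot 16\right) + 3 \left(- \frac{83}{2} + \frac{13}{4} \cdot 16\right)^{2}} = \frac{1}{-2133 - 429 \left(- \frac{83}{2} + 52\right) + 3 \left(- \frac{83}{2} + 52\right)^{2}} = \frac{1}{-2133 - \frac{9009}{2} + 3 \left(\frac{21}{2}\right)^{2}} = \frac{1}{-2133 - \frac{9009}{2} + 3 \cdot \frac{441}{4}} = \frac{1}{-2133 - \frac{9009}{2} + \frac{1323}{4}} = \frac{1}{- \frac{25227}{4}} = - \frac{4}{25227}$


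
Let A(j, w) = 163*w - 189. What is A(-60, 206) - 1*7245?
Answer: 26144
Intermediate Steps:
A(j, w) = -189 + 163*w
A(-60, 206) - 1*7245 = (-189 + 163*206) - 1*7245 = (-189 + 33578) - 7245 = 33389 - 7245 = 26144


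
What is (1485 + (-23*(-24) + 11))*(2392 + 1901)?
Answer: 8792064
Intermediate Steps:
(1485 + (-23*(-24) + 11))*(2392 + 1901) = (1485 + (552 + 11))*4293 = (1485 + 563)*4293 = 2048*4293 = 8792064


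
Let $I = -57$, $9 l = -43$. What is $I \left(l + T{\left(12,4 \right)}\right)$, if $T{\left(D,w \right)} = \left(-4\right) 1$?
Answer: $\frac{1501}{3} \approx 500.33$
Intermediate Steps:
$l = - \frac{43}{9}$ ($l = \frac{1}{9} \left(-43\right) = - \frac{43}{9} \approx -4.7778$)
$T{\left(D,w \right)} = -4$
$I \left(l + T{\left(12,4 \right)}\right) = - 57 \left(- \frac{43}{9} - 4\right) = \left(-57\right) \left(- \frac{79}{9}\right) = \frac{1501}{3}$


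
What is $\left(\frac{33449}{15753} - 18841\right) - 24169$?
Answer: $- \frac{677503081}{15753} \approx -43008.0$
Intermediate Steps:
$\left(\frac{33449}{15753} - 18841\right) - 24169 = - \frac{296768824}{15753} - 24169 = - \frac{677503081}{15753}$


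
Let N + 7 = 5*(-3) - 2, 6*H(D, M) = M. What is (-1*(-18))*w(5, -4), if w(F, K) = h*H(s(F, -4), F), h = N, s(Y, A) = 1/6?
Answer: -360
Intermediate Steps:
s(Y, A) = ⅙
H(D, M) = M/6
N = -24 (N = -7 + (5*(-3) - 2) = -7 + (-15 - 2) = -7 - 17 = -24)
h = -24
w(F, K) = -4*F
(-1*(-18))*w(5, -4) = (-1*(-18))*(-4*5) = 18*(-20) = -360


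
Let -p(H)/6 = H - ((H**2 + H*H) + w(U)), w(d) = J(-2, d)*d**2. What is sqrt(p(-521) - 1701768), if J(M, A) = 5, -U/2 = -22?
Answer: sqrt(1616730) ≈ 1271.5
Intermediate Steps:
U = 44 (U = -2*(-22) = 44)
w(d) = 5*d**2
p(H) = 58080 - 6*H + 12*H**2 (p(H) = -6*(H - ((H**2 + H*H) + 5*44**2)) = -6*(H - ((H**2 + H**2) + 5*1936)) = -6*(H - (2*H**2 + 9680)) = -6*(H - (9680 + 2*H**2)) = -6*(H + (-9680 - 2*H**2)) = -6*(-9680 + H - 2*H**2) = 58080 - 6*H + 12*H**2)
sqrt(p(-521) - 1701768) = sqrt((58080 - 6*(-521) + 12*(-521)**2) - 1701768) = sqrt((58080 + 3126 + 12*271441) - 1701768) = sqrt((58080 + 3126 + 3257292) - 1701768) = sqrt(3318498 - 1701768) = sqrt(1616730)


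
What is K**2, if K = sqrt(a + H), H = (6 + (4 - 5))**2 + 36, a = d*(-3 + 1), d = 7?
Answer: 47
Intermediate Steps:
a = -14 (a = 7*(-3 + 1) = 7*(-2) = -14)
H = 61 (H = (6 - 1)**2 + 36 = 5**2 + 36 = 25 + 36 = 61)
K = sqrt(47) (K = sqrt(-14 + 61) = sqrt(47) ≈ 6.8557)
K**2 = (sqrt(47))**2 = 47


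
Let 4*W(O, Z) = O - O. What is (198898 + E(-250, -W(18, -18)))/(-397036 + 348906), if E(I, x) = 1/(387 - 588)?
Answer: -39978497/9674130 ≈ -4.1325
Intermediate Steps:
W(O, Z) = 0 (W(O, Z) = (O - O)/4 = (¼)*0 = 0)
E(I, x) = -1/201 (E(I, x) = 1/(-201) = -1/201)
(198898 + E(-250, -W(18, -18)))/(-397036 + 348906) = (198898 - 1/201)/(-397036 + 348906) = (39978497/201)/(-48130) = (39978497/201)*(-1/48130) = -39978497/9674130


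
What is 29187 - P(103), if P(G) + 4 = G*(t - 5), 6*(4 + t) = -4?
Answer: 90560/3 ≈ 30187.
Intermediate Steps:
t = -14/3 (t = -4 + (⅙)*(-4) = -4 - ⅔ = -14/3 ≈ -4.6667)
P(G) = -4 - 29*G/3 (P(G) = -4 + G*(-14/3 - 5) = -4 + G*(-29/3) = -4 - 29*G/3)
29187 - P(103) = 29187 - (-4 - 29/3*103) = 29187 - (-4 - 2987/3) = 29187 - 1*(-2999/3) = 29187 + 2999/3 = 90560/3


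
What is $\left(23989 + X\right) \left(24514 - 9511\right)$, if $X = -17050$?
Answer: $104105817$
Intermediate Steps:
$\left(23989 + X\right) \left(24514 - 9511\right) = \left(23989 - 17050\right) \left(24514 - 9511\right) = 6939 \cdot 15003 = 104105817$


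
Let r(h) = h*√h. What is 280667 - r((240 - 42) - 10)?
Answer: 280667 - 376*√47 ≈ 2.7809e+5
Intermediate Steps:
r(h) = h^(3/2)
280667 - r((240 - 42) - 10) = 280667 - ((240 - 42) - 10)^(3/2) = 280667 - (198 - 10)^(3/2) = 280667 - 188^(3/2) = 280667 - 376*√47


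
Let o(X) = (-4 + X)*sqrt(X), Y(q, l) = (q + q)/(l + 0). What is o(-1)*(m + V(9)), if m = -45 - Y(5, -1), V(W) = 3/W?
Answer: 520*I/3 ≈ 173.33*I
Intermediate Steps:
Y(q, l) = 2*q/l (Y(q, l) = (2*q)/l = 2*q/l)
m = -35 (m = -45 - 2*5/(-1) = -45 - 2*5*(-1) = -45 - 1*(-10) = -45 + 10 = -35)
o(X) = sqrt(X)*(-4 + X)
o(-1)*(m + V(9)) = (sqrt(-1)*(-4 - 1))*(-35 + 3/9) = (I*(-5))*(-35 + 3*(1/9)) = (-5*I)*(-35 + 1/3) = -5*I*(-104/3) = 520*I/3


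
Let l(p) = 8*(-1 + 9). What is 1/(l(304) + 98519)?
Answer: 1/98583 ≈ 1.0144e-5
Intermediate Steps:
l(p) = 64 (l(p) = 8*8 = 64)
1/(l(304) + 98519) = 1/(64 + 98519) = 1/98583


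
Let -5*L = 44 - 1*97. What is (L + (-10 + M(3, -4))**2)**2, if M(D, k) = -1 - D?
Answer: 1067089/25 ≈ 42684.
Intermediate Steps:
L = 53/5 (L = -(44 - 1*97)/5 = -(44 - 97)/5 = -1/5*(-53) = 53/5 ≈ 10.600)
(L + (-10 + M(3, -4))**2)**2 = (53/5 + (-10 + (-1 - 1*3))**2)**2 = (53/5 + (-10 + (-1 - 3))**2)**2 = (53/5 + (-10 - 4)**2)**2 = (53/5 + (-14)**2)**2 = (53/5 + 196)**2 = (1033/5)**2 = 1067089/25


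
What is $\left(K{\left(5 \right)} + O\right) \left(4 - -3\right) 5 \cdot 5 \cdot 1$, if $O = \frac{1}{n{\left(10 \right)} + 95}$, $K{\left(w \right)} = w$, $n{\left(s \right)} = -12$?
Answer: $\frac{72800}{83} \approx 877.11$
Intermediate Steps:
$O = \frac{1}{83}$ ($O = \frac{1}{-12 + 95} = \frac{1}{83} \approx 0.012048$)
$\left(K{\left(5 \right)} + O\right) \left(4 - -3\right) 5 \cdot 5 \cdot 1 = \left(5 + \frac{1}{83}\right) \left(4 - -3\right) 5 \cdot 5 \cdot 1 = \frac{416 \left(4 + 3\right) 25 \cdot 1}{83} = \frac{416 \cdot 7 \cdot 25 \cdot 1}{83} = \frac{416 \cdot 175 \cdot 1}{83} = \frac{416}{83} \cdot 175 = \frac{72800}{83}$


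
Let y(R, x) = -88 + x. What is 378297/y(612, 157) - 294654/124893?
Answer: 5247368455/957513 ≈ 5480.2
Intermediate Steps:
378297/y(612, 157) - 294654/124893 = 378297/(-88 + 157) - 294654/124893 = 378297/69 - 294654*1/124893 = 378297*(1/69) - 98218/41631 = 126099/23 - 98218/41631 = 5247368455/957513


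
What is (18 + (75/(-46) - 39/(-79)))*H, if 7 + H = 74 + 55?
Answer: 3738141/1817 ≈ 2057.3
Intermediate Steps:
H = 122 (H = -7 + (74 + 55) = -7 + 129 = 122)
(18 + (75/(-46) - 39/(-79)))*H = (18 + (75/(-46) - 39/(-79)))*122 = (18 + (75*(-1/46) - 39*(-1/79)))*122 = (18 + (-75/46 + 39/79))*122 = (18 - 4131/3634)*122 = (61281/3634)*122 = 3738141/1817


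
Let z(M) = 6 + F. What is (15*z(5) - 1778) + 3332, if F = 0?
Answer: 1644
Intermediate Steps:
z(M) = 6 (z(M) = 6 + 0 = 6)
(15*z(5) - 1778) + 3332 = (15*6 - 1778) + 3332 = (90 - 1778) + 3332 = -1688 + 3332 = 1644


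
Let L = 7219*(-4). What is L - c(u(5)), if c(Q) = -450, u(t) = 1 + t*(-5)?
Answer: -28426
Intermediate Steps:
u(t) = 1 - 5*t
L = -28876
L - c(u(5)) = -28876 - 1*(-450) = -28876 + 450 = -28426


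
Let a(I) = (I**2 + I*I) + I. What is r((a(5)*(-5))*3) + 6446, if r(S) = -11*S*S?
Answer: -7480429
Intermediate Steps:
a(I) = I + 2*I**2 (a(I) = (I**2 + I**2) + I = 2*I**2 + I = I + 2*I**2)
r(S) = -11*S**2
r((a(5)*(-5))*3) + 6446 = -11*5625*(1 + 2*5)**2 + 6446 = -11*5625*(1 + 10)**2 + 6446 = -11*(((5*11)*(-5))*3)**2 + 6446 = -11*((55*(-5))*3)**2 + 6446 = -11*(-275*3)**2 + 6446 = -11*(-825)**2 + 6446 = -11*680625 + 6446 = -7486875 + 6446 = -7480429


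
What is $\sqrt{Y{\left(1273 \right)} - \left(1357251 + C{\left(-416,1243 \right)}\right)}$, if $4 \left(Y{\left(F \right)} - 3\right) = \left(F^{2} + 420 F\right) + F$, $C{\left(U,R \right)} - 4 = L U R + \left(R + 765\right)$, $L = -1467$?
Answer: $\frac{i \sqrt{3037552962}}{2} \approx 27557.0 i$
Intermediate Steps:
$C{\left(U,R \right)} = 769 + R - 1467 R U$ ($C{\left(U,R \right)} = 4 + \left(- 1467 U R + \left(R + 765\right)\right) = 4 - \left(-765 - R + 1467 R U\right) = 4 + \left(765 + R - 1467 R U\right) = 769 + R - 1467 R U$)
$Y{\left(F \right)} = 3 + \frac{F^{2}}{4} + \frac{421 F}{4}$ ($Y{\left(F \right)} = 3 + \frac{\left(F^{2} + 420 F\right) + F}{4} = 3 + \frac{F^{2} + 421 F}{4} = 3 + \left(\frac{F^{2}}{4} + \frac{421 F}{4}\right) = 3 + \frac{F^{2}}{4} + \frac{421 F}{4}$)
$\sqrt{Y{\left(1273 \right)} - \left(1357251 + C{\left(-416,1243 \right)}\right)} = \sqrt{\left(3 + \frac{1273^{2}}{4} + \frac{421}{4} \cdot 1273\right) - \left(1359263 - 1823481 \left(-416\right)\right)} = \sqrt{\left(3 + \frac{1}{4} \cdot 1620529 + \frac{535933}{4}\right) - 759927359} = \sqrt{\left(3 + \frac{1620529}{4} + \frac{535933}{4}\right) - 759927359} = \sqrt{\frac{1078237}{2} - 759927359} = \sqrt{- \frac{1518776481}{2}} = \frac{i \sqrt{3037552962}}{2}$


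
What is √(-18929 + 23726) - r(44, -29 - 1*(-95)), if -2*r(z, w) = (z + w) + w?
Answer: 88 + 3*√533 ≈ 157.26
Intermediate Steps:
r(z, w) = -w - z/2 (r(z, w) = -((z + w) + w)/2 = -((w + z) + w)/2 = -(z + 2*w)/2 = -w - z/2)
√(-18929 + 23726) - r(44, -29 - 1*(-95)) = √(-18929 + 23726) - (-(-29 - 1*(-95)) - ½*44) = √4797 - (-(-29 + 95) - 22) = 3*√533 - (-1*66 - 22) = 3*√533 - (-66 - 22) = 3*√533 - 1*(-88) = 3*√533 + 88 = 88 + 3*√533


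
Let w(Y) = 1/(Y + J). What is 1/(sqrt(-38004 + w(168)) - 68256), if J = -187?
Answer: -1296864/88519471261 - I*sqrt(13719463)/88519471261 ≈ -1.4651e-5 - 4.1844e-8*I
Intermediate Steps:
w(Y) = 1/(-187 + Y) (w(Y) = 1/(Y - 187) = 1/(-187 + Y))
1/(sqrt(-38004 + w(168)) - 68256) = 1/(sqrt(-38004 + 1/(-187 + 168)) - 68256) = 1/(sqrt(-38004 + 1/(-19)) - 68256) = 1/(sqrt(-38004 - 1/19) - 68256) = 1/(sqrt(-722077/19) - 68256) = 1/(I*sqrt(13719463)/19 - 68256) = 1/(-68256 + I*sqrt(13719463)/19)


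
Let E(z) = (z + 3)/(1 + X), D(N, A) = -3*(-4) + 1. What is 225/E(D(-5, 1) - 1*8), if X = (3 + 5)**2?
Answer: 14625/8 ≈ 1828.1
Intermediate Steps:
D(N, A) = 13 (D(N, A) = 12 + 1 = 13)
X = 64 (X = 8**2 = 64)
E(z) = 3/65 + z/65 (E(z) = (z + 3)/(1 + 64) = (3 + z)/65 = (3 + z)*(1/65) = 3/65 + z/65)
225/E(D(-5, 1) - 1*8) = 225/(3/65 + (13 - 1*8)/65) = 225/(3/65 + (13 - 8)/65) = 225/(3/65 + (1/65)*5) = 225/(3/65 + 1/13) = 225/(8/65) = 225*(65/8) = 14625/8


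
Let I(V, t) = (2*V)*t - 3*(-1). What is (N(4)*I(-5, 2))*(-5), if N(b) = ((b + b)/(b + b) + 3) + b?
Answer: 680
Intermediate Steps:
N(b) = 4 + b (N(b) = ((2*b)/((2*b)) + 3) + b = ((2*b)*(1/(2*b)) + 3) + b = (1 + 3) + b = 4 + b)
I(V, t) = 3 + 2*V*t (I(V, t) = 2*V*t + 3 = 3 + 2*V*t)
(N(4)*I(-5, 2))*(-5) = ((4 + 4)*(3 + 2*(-5)*2))*(-5) = (8*(3 - 20))*(-5) = (8*(-17))*(-5) = -136*(-5) = 680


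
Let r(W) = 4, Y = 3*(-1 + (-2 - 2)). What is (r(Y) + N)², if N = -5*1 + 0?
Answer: 1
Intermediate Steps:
N = -5 (N = -5 + 0 = -5)
Y = -15 (Y = 3*(-1 - 4) = 3*(-5) = -15)
(r(Y) + N)² = (4 - 5)² = (-1)² = 1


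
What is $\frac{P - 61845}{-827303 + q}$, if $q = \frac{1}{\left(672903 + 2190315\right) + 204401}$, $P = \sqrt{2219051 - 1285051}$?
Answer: $\frac{63238965685}{845950133852} - \frac{15338095 \sqrt{2335}}{634462600389} \approx 0.073587$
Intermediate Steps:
$P = 20 \sqrt{2335}$ ($P = \sqrt{934000} = 20 \sqrt{2335} \approx 966.44$)
$q = \frac{1}{3067619}$ ($q = \frac{1}{2863218 + 204401} = \frac{1}{3067619} \approx 3.2599 \cdot 10^{-7}$)
$\frac{P - 61845}{-827303 + q} = \frac{20 \sqrt{2335} - 61845}{-827303 + \frac{1}{3067619}} = \frac{-61845 + 20 \sqrt{2335}}{- \frac{2537850401556}{3067619}} = \left(-61845 + 20 \sqrt{2335}\right) \left(- \frac{3067619}{2537850401556}\right) = \frac{63238965685}{845950133852} - \frac{15338095 \sqrt{2335}}{634462600389}$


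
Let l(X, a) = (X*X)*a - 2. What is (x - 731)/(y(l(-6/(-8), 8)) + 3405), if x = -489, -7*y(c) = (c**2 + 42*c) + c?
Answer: -976/2711 ≈ -0.36001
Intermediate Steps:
l(X, a) = -2 + a*X**2 (l(X, a) = X**2*a - 2 = a*X**2 - 2 = -2 + a*X**2)
y(c) = -43*c/7 - c**2/7 (y(c) = -((c**2 + 42*c) + c)/7 = -(c**2 + 43*c)/7 = -43*c/7 - c**2/7)
(x - 731)/(y(l(-6/(-8), 8)) + 3405) = (-489 - 731)/(-(-2 + 8*(-6/(-8))**2)*(43 + (-2 + 8*(-6/(-8))**2))/7 + 3405) = -1220/(-(-2 + 8*(-6*(-1/8))**2)*(43 + (-2 + 8*(-6*(-1/8))**2))/7 + 3405) = -1220/(-(-2 + 8*(3/4)**2)*(43 + (-2 + 8*(3/4)**2))/7 + 3405) = -1220/(-(-2 + 8*(9/16))*(43 + (-2 + 8*(9/16)))/7 + 3405) = -1220/(-(-2 + 9/2)*(43 + (-2 + 9/2))/7 + 3405) = -1220/(-1/7*5/2*(43 + 5/2) + 3405) = -1220/(-1/7*5/2*91/2 + 3405) = -1220/(-65/4 + 3405) = -1220/13555/4 = -1220*4/13555 = -976/2711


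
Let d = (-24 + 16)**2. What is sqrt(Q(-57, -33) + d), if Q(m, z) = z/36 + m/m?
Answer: sqrt(2307)/6 ≈ 8.0052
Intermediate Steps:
Q(m, z) = 1 + z/36 (Q(m, z) = z*(1/36) + 1 = z/36 + 1 = 1 + z/36)
d = 64 (d = (-8)**2 = 64)
sqrt(Q(-57, -33) + d) = sqrt((1 + (1/36)*(-33)) + 64) = sqrt((1 - 11/12) + 64) = sqrt(1/12 + 64) = sqrt(769/12) = sqrt(2307)/6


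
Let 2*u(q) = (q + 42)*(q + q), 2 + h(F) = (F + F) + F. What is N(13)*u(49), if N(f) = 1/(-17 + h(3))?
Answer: -4459/10 ≈ -445.90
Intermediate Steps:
h(F) = -2 + 3*F (h(F) = -2 + ((F + F) + F) = -2 + (2*F + F) = -2 + 3*F)
u(q) = q*(42 + q) (u(q) = ((q + 42)*(q + q))/2 = ((42 + q)*(2*q))/2 = (2*q*(42 + q))/2 = q*(42 + q))
N(f) = -⅒ (N(f) = 1/(-17 + (-2 + 3*3)) = 1/(-17 + (-2 + 9)) = 1/(-17 + 7) = 1/(-10) = -⅒)
N(13)*u(49) = -49*(42 + 49)/10 = -49*91/10 = -⅒*4459 = -4459/10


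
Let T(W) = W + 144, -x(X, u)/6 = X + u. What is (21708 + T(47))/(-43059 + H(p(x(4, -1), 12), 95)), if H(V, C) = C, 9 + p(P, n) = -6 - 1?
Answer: -21899/42964 ≈ -0.50971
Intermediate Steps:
x(X, u) = -6*X - 6*u (x(X, u) = -6*(X + u) = -6*X - 6*u)
T(W) = 144 + W
p(P, n) = -16 (p(P, n) = -9 + (-6 - 1) = -9 - 7 = -16)
(21708 + T(47))/(-43059 + H(p(x(4, -1), 12), 95)) = (21708 + (144 + 47))/(-43059 + 95) = (21708 + 191)/(-42964) = 21899*(-1/42964) = -21899/42964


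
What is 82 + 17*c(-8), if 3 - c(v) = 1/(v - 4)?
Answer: 1613/12 ≈ 134.42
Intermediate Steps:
c(v) = 3 - 1/(-4 + v) (c(v) = 3 - 1/(v - 4) = 3 - 1/(-4 + v))
82 + 17*c(-8) = 82 + 17*((-13 + 3*(-8))/(-4 - 8)) = 82 + 17*((-13 - 24)/(-12)) = 82 + 17*(-1/12*(-37)) = 82 + 17*(37/12) = 82 + 629/12 = 1613/12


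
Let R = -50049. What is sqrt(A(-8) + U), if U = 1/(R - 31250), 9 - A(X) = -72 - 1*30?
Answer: 2*sqrt(183414365053)/81299 ≈ 10.536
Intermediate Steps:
A(X) = 111 (A(X) = 9 - (-72 - 1*30) = 9 - (-72 - 30) = 9 - 1*(-102) = 9 + 102 = 111)
U = -1/81299 (U = 1/(-50049 - 31250) = 1/(-81299) = -1/81299 ≈ -1.2300e-5)
sqrt(A(-8) + U) = sqrt(111 - 1/81299) = sqrt(9024188/81299) = 2*sqrt(183414365053)/81299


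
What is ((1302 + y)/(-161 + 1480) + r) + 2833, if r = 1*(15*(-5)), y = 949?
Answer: 3640053/1319 ≈ 2759.7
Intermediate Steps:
r = -75 (r = 1*(-75) = -75)
((1302 + y)/(-161 + 1480) + r) + 2833 = ((1302 + 949)/(-161 + 1480) - 75) + 2833 = (2251/1319 - 75) + 2833 = -96674/1319 + 2833 = 3640053/1319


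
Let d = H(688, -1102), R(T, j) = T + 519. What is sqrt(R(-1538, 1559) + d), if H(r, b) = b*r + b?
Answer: I*sqrt(760297) ≈ 871.95*I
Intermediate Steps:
R(T, j) = 519 + T
H(r, b) = b + b*r
d = -759278 (d = -1102*(1 + 688) = -1102*689 = -759278)
sqrt(R(-1538, 1559) + d) = sqrt((519 - 1538) - 759278) = sqrt(-1019 - 759278) = sqrt(-760297) = I*sqrt(760297)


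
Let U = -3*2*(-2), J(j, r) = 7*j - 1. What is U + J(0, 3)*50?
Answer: -38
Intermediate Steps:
J(j, r) = -1 + 7*j
U = 12 (U = -6*(-2) = 12)
U + J(0, 3)*50 = 12 + (-1 + 7*0)*50 = 12 + (-1 + 0)*50 = 12 - 1*50 = 12 - 50 = -38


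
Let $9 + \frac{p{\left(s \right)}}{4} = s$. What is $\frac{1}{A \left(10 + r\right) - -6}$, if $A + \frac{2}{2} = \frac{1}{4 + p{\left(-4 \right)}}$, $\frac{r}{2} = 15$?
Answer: $- \frac{6}{209} \approx -0.028708$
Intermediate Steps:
$r = 30$ ($r = 2 \cdot 15 = 30$)
$p{\left(s \right)} = -36 + 4 s$
$A = - \frac{49}{48}$ ($A = -1 + \frac{1}{4 + \left(-36 + 4 \left(-4\right)\right)} = -1 + \frac{1}{4 - 52} = -1 + \frac{1}{-48} = -1 - \frac{1}{48} = - \frac{49}{48} \approx -1.0208$)
$\frac{1}{A \left(10 + r\right) - -6} = \frac{1}{- \frac{49 \left(10 + 30\right)}{48} - -6} = \frac{1}{\left(- \frac{49}{48}\right) 40 + \left(-416 + 422\right)} = \frac{1}{- \frac{245}{6} + 6} = \frac{1}{- \frac{209}{6}} = - \frac{6}{209}$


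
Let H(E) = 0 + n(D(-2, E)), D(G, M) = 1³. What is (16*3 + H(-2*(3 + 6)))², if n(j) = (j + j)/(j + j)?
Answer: 2401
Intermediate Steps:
D(G, M) = 1
n(j) = 1 (n(j) = (2*j)/((2*j)) = (2*j)*(1/(2*j)) = 1)
H(E) = 1 (H(E) = 0 + 1 = 1)
(16*3 + H(-2*(3 + 6)))² = (16*3 + 1)² = (48 + 1)² = 49² = 2401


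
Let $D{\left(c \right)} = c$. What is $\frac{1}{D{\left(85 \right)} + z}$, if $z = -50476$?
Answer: $- \frac{1}{50391} \approx -1.9845 \cdot 10^{-5}$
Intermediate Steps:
$\frac{1}{D{\left(85 \right)} + z} = \frac{1}{85 - 50476} = \frac{1}{-50391} = - \frac{1}{50391}$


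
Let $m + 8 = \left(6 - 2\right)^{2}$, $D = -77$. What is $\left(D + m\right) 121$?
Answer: $-8349$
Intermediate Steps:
$m = 8$ ($m = -8 + \left(6 - 2\right)^{2} = -8 + 4^{2} = -8 + 16 = 8$)
$\left(D + m\right) 121 = \left(-77 + 8\right) 121 = \left(-69\right) 121 = -8349$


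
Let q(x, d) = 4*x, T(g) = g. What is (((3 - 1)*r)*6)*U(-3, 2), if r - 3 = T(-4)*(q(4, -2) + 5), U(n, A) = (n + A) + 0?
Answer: 972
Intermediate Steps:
U(n, A) = A + n (U(n, A) = (A + n) + 0 = A + n)
r = -81 (r = 3 - 4*(4*4 + 5) = 3 - 4*(16 + 5) = 3 - 4*21 = 3 - 84 = -81)
(((3 - 1)*r)*6)*U(-3, 2) = (((3 - 1)*(-81))*6)*(2 - 3) = ((2*(-81))*6)*(-1) = -162*6*(-1) = -972*(-1) = 972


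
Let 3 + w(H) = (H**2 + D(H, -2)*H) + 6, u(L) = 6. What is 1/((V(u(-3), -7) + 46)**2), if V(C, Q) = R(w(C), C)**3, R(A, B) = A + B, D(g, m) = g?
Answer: 1/282478431169 ≈ 3.5401e-12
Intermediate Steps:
w(H) = 3 + 2*H**2 (w(H) = -3 + ((H**2 + H*H) + 6) = -3 + ((H**2 + H**2) + 6) = -3 + (2*H**2 + 6) = -3 + (6 + 2*H**2) = 3 + 2*H**2)
V(C, Q) = (3 + C + 2*C**2)**3 (V(C, Q) = ((3 + 2*C**2) + C)**3 = (3 + C + 2*C**2)**3)
1/((V(u(-3), -7) + 46)**2) = 1/(((3 + 6 + 2*6**2)**3 + 46)**2) = 1/(((3 + 6 + 2*36)**3 + 46)**2) = 1/(((3 + 6 + 72)**3 + 46)**2) = 1/((81**3 + 46)**2) = 1/((531441 + 46)**2) = 1/(531487**2) = 1/282478431169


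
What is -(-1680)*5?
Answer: 8400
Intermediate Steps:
-(-1680)*5 = -15*(-560) = 8400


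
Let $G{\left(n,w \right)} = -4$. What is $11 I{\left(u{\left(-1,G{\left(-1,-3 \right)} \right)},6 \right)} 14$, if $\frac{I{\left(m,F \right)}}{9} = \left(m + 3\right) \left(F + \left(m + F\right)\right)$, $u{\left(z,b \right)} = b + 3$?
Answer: $30492$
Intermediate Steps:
$u{\left(z,b \right)} = 3 + b$
$I{\left(m,F \right)} = 9 \left(3 + m\right) \left(m + 2 F\right)$ ($I{\left(m,F \right)} = 9 \left(m + 3\right) \left(F + \left(m + F\right)\right) = 9 \left(3 + m\right) \left(F + \left(F + m\right)\right) = 9 \left(3 + m\right) \left(m + 2 F\right)$)
$11 I{\left(u{\left(-1,G{\left(-1,-3 \right)} \right)},6 \right)} 14 = 11 \left(9 \left(3 - 4\right)^{2} + 27 \left(3 - 4\right) + 54 \cdot 6 + 18 \cdot 6 \left(3 - 4\right)\right) 14 = 11 \left(9 \left(-1\right)^{2} + 27 \left(-1\right) + 324 + 18 \cdot 6 \left(-1\right)\right) 14 = 11 \left(9 \cdot 1 - 27 + 324 - 108\right) 14 = 11 \left(9 - 27 + 324 - 108\right) 14 = 11 \cdot 198 \cdot 14 = 2178 \cdot 14 = 30492$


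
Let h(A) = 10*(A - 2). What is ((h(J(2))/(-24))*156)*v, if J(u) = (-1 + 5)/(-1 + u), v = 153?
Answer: -19890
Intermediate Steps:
J(u) = 4/(-1 + u)
h(A) = -20 + 10*A (h(A) = 10*(-2 + A) = -20 + 10*A)
((h(J(2))/(-24))*156)*v = (((-20 + 10*(4/(-1 + 2)))/(-24))*156)*153 = (((-20 + 10*(4/1))*(-1/24))*156)*153 = (((-20 + 10*(4*1))*(-1/24))*156)*153 = (((-20 + 10*4)*(-1/24))*156)*153 = (((-20 + 40)*(-1/24))*156)*153 = ((20*(-1/24))*156)*153 = -⅚*156*153 = -130*153 = -19890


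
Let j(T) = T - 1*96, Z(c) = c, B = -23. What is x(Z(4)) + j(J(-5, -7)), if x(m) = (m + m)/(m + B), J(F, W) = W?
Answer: -1965/19 ≈ -103.42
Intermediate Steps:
j(T) = -96 + T (j(T) = T - 96 = -96 + T)
x(m) = 2*m/(-23 + m) (x(m) = (m + m)/(m - 23) = (2*m)/(-23 + m) = 2*m/(-23 + m))
x(Z(4)) + j(J(-5, -7)) = 2*4/(-23 + 4) + (-96 - 7) = 2*4/(-19) - 103 = 2*4*(-1/19) - 103 = -8/19 - 103 = -1965/19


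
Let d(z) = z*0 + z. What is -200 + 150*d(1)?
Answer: -50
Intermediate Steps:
d(z) = z (d(z) = 0 + z = z)
-200 + 150*d(1) = -200 + 150*1 = -200 + 150 = -50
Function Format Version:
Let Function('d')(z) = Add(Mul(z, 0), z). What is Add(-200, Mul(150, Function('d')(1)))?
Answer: -50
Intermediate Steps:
Function('d')(z) = z (Function('d')(z) = Add(0, z) = z)
Add(-200, Mul(150, Function('d')(1))) = Add(-200, Mul(150, 1)) = Add(-200, 150) = -50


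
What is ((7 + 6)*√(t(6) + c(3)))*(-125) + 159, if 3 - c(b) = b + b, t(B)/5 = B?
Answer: 159 - 4875*√3 ≈ -8284.8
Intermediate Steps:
t(B) = 5*B
c(b) = 3 - 2*b (c(b) = 3 - (b + b) = 3 - 2*b)
((7 + 6)*√(t(6) + c(3)))*(-125) + 159 = ((7 + 6)*√(5*6 + (3 - 2*3)))*(-125) + 159 = (13*√(30 + (3 - 6)))*(-125) + 159 = (13*√(30 - 3))*(-125) + 159 = (13*√27)*(-125) + 159 = (13*(3*√3))*(-125) + 159 = (39*√3)*(-125) + 159 = -4875*√3 + 159 = 159 - 4875*√3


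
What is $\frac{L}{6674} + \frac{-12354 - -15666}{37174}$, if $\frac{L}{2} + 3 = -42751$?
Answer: $- \frac{789142526}{62024819} \approx -12.723$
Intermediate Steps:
$L = -85508$ ($L = -6 + 2 \left(-42751\right) = -6 - 85502 = -85508$)
$\frac{L}{6674} + \frac{-12354 - -15666}{37174} = - \frac{85508}{6674} + \frac{-12354 - -15666}{37174} = \left(-85508\right) \frac{1}{6674} + \left(-12354 + 15666\right) \frac{1}{37174} = - \frac{42754}{3337} + 3312 \cdot \frac{1}{37174} = - \frac{42754}{3337} + \frac{1656}{18587} = - \frac{789142526}{62024819}$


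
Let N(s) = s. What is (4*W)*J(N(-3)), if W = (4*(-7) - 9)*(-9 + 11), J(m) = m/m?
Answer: -296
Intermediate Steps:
J(m) = 1
W = -74 (W = (-28 - 9)*2 = -37*2 = -74)
(4*W)*J(N(-3)) = (4*(-74))*1 = -296*1 = -296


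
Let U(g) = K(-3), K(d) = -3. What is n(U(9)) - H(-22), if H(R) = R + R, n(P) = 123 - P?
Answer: 170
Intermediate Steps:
U(g) = -3
H(R) = 2*R
n(U(9)) - H(-22) = (123 - 1*(-3)) - 2*(-22) = (123 + 3) - 1*(-44) = 126 + 44 = 170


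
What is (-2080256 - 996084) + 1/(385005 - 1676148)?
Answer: -3971994856621/1291143 ≈ -3.0763e+6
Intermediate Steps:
(-2080256 - 996084) + 1/(385005 - 1676148) = -3076340 + 1/(-1291143) = -3076340 - 1/1291143 = -3971994856621/1291143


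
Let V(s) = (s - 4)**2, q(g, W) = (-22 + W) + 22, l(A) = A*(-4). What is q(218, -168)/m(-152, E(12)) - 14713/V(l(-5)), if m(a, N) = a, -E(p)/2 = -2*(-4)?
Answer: -274171/4864 ≈ -56.367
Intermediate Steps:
E(p) = -16 (E(p) = -(-4)*(-4) = -2*8 = -16)
l(A) = -4*A
q(g, W) = W
V(s) = (-4 + s)**2
q(218, -168)/m(-152, E(12)) - 14713/V(l(-5)) = -168/(-152) - 14713/(-4 - 4*(-5))**2 = -168*(-1/152) - 14713/(-4 + 20)**2 = 21/19 - 14713/(16**2) = 21/19 - 14713/256 = -274171/4864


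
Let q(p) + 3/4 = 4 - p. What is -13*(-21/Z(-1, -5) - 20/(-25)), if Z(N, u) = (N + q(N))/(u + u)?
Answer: -4252/5 ≈ -850.40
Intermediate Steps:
q(p) = 13/4 - p (q(p) = -¾ + (4 - p) = 13/4 - p)
Z(N, u) = 13/(8*u) (Z(N, u) = (N + (13/4 - N))/(u + u) = 13/(4*((2*u))) = 13*(1/(2*u))/4 = 13/(8*u))
-13*(-21/Z(-1, -5) - 20/(-25)) = -13*(-21/((13/8)/(-5)) - 20/(-25)) = -13*(-21/((13/8)*(-⅕)) - 20*(-1/25)) = -13*(-21/(-13/40) + ⅘) = -13*(-21*(-40/13) + ⅘) = -13*(840/13 + ⅘) = -13*4252/65 = -4252/5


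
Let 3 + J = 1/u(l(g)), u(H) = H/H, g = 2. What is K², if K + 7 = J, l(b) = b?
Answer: 81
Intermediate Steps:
u(H) = 1
J = -2 (J = -3 + 1/1 = -3 + 1 = -2)
K = -9 (K = -7 - 2 = -9)
K² = (-9)² = 81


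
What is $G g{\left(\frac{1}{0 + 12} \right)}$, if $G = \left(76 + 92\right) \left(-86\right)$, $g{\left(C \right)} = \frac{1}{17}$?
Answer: $- \frac{14448}{17} \approx -849.88$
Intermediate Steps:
$g{\left(C \right)} = \frac{1}{17}$
$G = -14448$ ($G = 168 \left(-86\right) = -14448$)
$G g{\left(\frac{1}{0 + 12} \right)} = \left(-14448\right) \frac{1}{17} = - \frac{14448}{17}$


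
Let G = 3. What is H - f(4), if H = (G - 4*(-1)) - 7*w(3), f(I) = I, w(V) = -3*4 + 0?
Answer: 87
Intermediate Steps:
w(V) = -12 (w(V) = -12 + 0 = -12)
H = 91 (H = (3 - 4*(-1)) - 7*(-12) = (3 + 4) + 84 = 7 + 84 = 91)
H - f(4) = 91 - 1*4 = 91 - 4 = 87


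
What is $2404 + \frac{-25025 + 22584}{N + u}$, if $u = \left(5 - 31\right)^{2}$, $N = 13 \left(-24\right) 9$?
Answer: $\frac{5127769}{2132} \approx 2405.1$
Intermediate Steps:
$N = -2808$ ($N = \left(-312\right) 9 = -2808$)
$u = 676$ ($u = \left(-26\right)^{2} = 676$)
$2404 + \frac{-25025 + 22584}{N + u} = 2404 + \frac{-25025 + 22584}{-2808 + 676} = 2404 - \frac{2441}{-2132} = 2404 - - \frac{2441}{2132} = 2404 + \frac{2441}{2132} = \frac{5127769}{2132}$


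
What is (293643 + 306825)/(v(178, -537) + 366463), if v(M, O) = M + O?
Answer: 150117/91526 ≈ 1.6402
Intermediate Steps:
(293643 + 306825)/(v(178, -537) + 366463) = (293643 + 306825)/((178 - 537) + 366463) = 600468/(-359 + 366463) = 600468/366104 = 600468*(1/366104) = 150117/91526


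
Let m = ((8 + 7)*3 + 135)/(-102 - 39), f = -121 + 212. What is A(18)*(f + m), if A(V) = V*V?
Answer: 1366308/47 ≈ 29070.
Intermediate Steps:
f = 91
A(V) = V²
m = -60/47 (m = (15*3 + 135)/(-141) = (45 + 135)*(-1/141) = 180*(-1/141) = -60/47 ≈ -1.2766)
A(18)*(f + m) = 18²*(91 - 60/47) = 324*(4217/47) = 1366308/47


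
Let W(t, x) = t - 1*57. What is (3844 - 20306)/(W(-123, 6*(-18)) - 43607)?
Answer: 16462/43787 ≈ 0.37596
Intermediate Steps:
W(t, x) = -57 + t (W(t, x) = t - 57 = -57 + t)
(3844 - 20306)/(W(-123, 6*(-18)) - 43607) = (3844 - 20306)/((-57 - 123) - 43607) = -16462/(-180 - 43607) = -16462/(-43787) = -16462*(-1/43787) = 16462/43787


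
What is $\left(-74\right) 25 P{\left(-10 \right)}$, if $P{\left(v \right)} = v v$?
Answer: $-185000$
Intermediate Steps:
$P{\left(v \right)} = v^{2}$
$\left(-74\right) 25 P{\left(-10 \right)} = \left(-74\right) 25 \left(-10\right)^{2} = \left(-1850\right) 100 = -185000$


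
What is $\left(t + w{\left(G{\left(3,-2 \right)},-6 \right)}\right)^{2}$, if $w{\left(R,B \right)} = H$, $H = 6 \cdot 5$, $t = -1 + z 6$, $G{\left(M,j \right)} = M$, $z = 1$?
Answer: $1225$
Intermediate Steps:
$t = 5$ ($t = -1 + 1 \cdot 6 = -1 + 6 = 5$)
$H = 30$
$w{\left(R,B \right)} = 30$
$\left(t + w{\left(G{\left(3,-2 \right)},-6 \right)}\right)^{2} = \left(5 + 30\right)^{2} = 35^{2} = 1225$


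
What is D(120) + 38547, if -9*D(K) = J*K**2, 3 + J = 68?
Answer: -65453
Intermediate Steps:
J = 65 (J = -3 + 68 = 65)
D(K) = -65*K**2/9
D(120) + 38547 = -65/9*120**2 + 38547 = -65/9*14400 + 38547 = -104000 + 38547 = -65453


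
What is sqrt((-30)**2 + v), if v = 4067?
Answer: sqrt(4967) ≈ 70.477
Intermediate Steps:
sqrt((-30)**2 + v) = sqrt((-30)**2 + 4067) = sqrt(900 + 4067) = sqrt(4967)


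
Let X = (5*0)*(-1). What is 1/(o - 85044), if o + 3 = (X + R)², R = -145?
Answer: -1/64022 ≈ -1.5620e-5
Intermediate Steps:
X = 0 (X = 0*(-1) = 0)
o = 21022 (o = -3 + (0 - 145)² = -3 + (-145)² = -3 + 21025 = 21022)
1/(o - 85044) = 1/(21022 - 85044) = 1/(-64022) = -1/64022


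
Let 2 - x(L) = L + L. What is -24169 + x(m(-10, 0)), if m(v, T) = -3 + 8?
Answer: -24177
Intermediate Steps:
m(v, T) = 5
x(L) = 2 - 2*L (x(L) = 2 - (L + L) = 2 - 2*L)
-24169 + x(m(-10, 0)) = -24169 + (2 - 2*5) = -24169 + (2 - 10) = -24169 - 8 = -24177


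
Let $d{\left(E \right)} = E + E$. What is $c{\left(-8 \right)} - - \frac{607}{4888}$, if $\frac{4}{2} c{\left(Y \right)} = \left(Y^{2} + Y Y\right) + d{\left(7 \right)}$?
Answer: $\frac{347655}{4888} \approx 71.124$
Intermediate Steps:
$d{\left(E \right)} = 2 E$
$c{\left(Y \right)} = 7 + Y^{2}$ ($c{\left(Y \right)} = \frac{\left(Y^{2} + Y Y\right) + 2 \cdot 7}{2} = \frac{\left(Y^{2} + Y^{2}\right) + 14}{2} = \frac{2 Y^{2} + 14}{2} = \frac{14 + 2 Y^{2}}{2} = 7 + Y^{2}$)
$c{\left(-8 \right)} - - \frac{607}{4888} = \left(7 + \left(-8\right)^{2}\right) - - \frac{607}{4888} = \left(7 + 64\right) - \left(-607\right) \frac{1}{4888} = 71 - - \frac{607}{4888} = 71 + \frac{607}{4888} = \frac{347655}{4888}$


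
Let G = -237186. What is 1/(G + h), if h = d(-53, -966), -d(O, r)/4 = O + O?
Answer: -1/236762 ≈ -4.2236e-6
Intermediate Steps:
d(O, r) = -8*O (d(O, r) = -4*(O + O) = -8*O)
h = 424 (h = -8*(-53) = 424)
1/(G + h) = 1/(-237186 + 424) = 1/(-236762) = -1/236762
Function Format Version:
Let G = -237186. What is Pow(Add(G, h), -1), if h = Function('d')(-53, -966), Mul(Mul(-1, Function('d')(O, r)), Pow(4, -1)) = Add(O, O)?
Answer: Rational(-1, 236762) ≈ -4.2236e-6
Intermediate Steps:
Function('d')(O, r) = Mul(-8, O) (Function('d')(O, r) = Mul(-4, Add(O, O)) = Mul(-4, Mul(2, O)) = Mul(-8, O))
h = 424 (h = Mul(-8, -53) = 424)
Pow(Add(G, h), -1) = Pow(Add(-237186, 424), -1) = Pow(-236762, -1) = Rational(-1, 236762)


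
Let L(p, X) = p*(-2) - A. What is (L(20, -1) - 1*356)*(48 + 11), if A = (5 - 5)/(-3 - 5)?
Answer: -23364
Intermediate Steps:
A = 0 (A = 0/(-8) = 0*(-⅛) = 0)
L(p, X) = -2*p (L(p, X) = p*(-2) - 1*0 = -2*p + 0 = -2*p)
(L(20, -1) - 1*356)*(48 + 11) = (-2*20 - 1*356)*(48 + 11) = (-40 - 356)*59 = -396*59 = -23364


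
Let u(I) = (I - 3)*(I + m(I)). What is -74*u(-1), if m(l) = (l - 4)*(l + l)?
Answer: 2664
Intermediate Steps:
m(l) = 2*l*(-4 + l) (m(l) = (-4 + l)*(2*l) = 2*l*(-4 + l))
u(I) = (-3 + I)*(I + 2*I*(-4 + I)) (u(I) = (I - 3)*(I + 2*I*(-4 + I)) = (-3 + I)*(I + 2*I*(-4 + I)))
-74*u(-1) = -(-74)*(21 - 13*(-1) + 2*(-1)**2) = -(-74)*(21 + 13 + 2*1) = -(-74)*(21 + 13 + 2) = -(-74)*36 = -74*(-36) = 2664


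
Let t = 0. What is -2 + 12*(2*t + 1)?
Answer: 10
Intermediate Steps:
-2 + 12*(2*t + 1) = -2 + 12*(2*0 + 1) = -2 + 12*(0 + 1) = -2 + 12*1 = -2 + 12 = 10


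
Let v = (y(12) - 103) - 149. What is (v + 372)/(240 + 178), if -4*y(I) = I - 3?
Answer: 471/1672 ≈ 0.28170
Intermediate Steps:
y(I) = 3/4 - I/4 (y(I) = -(I - 3)/4 = -(-3 + I)/4 = 3/4 - I/4)
v = -1017/4 (v = ((3/4 - 1/4*12) - 103) - 149 = ((3/4 - 3) - 103) - 149 = (-9/4 - 103) - 149 = -421/4 - 149 = -1017/4 ≈ -254.25)
(v + 372)/(240 + 178) = (-1017/4 + 372)/(240 + 178) = (471/4)/418 = (471/4)*(1/418) = 471/1672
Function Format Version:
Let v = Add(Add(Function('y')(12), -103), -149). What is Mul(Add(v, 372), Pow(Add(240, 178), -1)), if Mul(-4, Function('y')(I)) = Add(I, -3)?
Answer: Rational(471, 1672) ≈ 0.28170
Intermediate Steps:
Function('y')(I) = Add(Rational(3, 4), Mul(Rational(-1, 4), I)) (Function('y')(I) = Mul(Rational(-1, 4), Add(I, -3)) = Mul(Rational(-1, 4), Add(-3, I)) = Add(Rational(3, 4), Mul(Rational(-1, 4), I)))
v = Rational(-1017, 4) (v = Add(Add(Add(Rational(3, 4), Mul(Rational(-1, 4), 12)), -103), -149) = Add(Add(Add(Rational(3, 4), -3), -103), -149) = Add(Add(Rational(-9, 4), -103), -149) = Add(Rational(-421, 4), -149) = Rational(-1017, 4) ≈ -254.25)
Mul(Add(v, 372), Pow(Add(240, 178), -1)) = Mul(Add(Rational(-1017, 4), 372), Pow(Add(240, 178), -1)) = Mul(Rational(471, 4), Pow(418, -1)) = Mul(Rational(471, 4), Rational(1, 418)) = Rational(471, 1672)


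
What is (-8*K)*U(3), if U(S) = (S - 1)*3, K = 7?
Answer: -336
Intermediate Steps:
U(S) = -3 + 3*S (U(S) = (-1 + S)*3 = -3 + 3*S)
(-8*K)*U(3) = (-8*7)*(-3 + 3*3) = -56*(-3 + 9) = -56*6 = -336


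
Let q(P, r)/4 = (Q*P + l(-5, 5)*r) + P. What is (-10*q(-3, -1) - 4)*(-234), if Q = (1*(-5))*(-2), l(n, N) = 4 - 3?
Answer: -317304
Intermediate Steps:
l(n, N) = 1
Q = 10 (Q = -5*(-2) = 10)
q(P, r) = 4*r + 44*P (q(P, r) = 4*((10*P + 1*r) + P) = 4*((10*P + r) + P) = 4*((r + 10*P) + P) = 4*(r + 11*P) = 4*r + 44*P)
(-10*q(-3, -1) - 4)*(-234) = (-10*(4*(-1) + 44*(-3)) - 4)*(-234) = (-10*(-4 - 132) - 4)*(-234) = (-10*(-136) - 4)*(-234) = (1360 - 4)*(-234) = 1356*(-234) = -317304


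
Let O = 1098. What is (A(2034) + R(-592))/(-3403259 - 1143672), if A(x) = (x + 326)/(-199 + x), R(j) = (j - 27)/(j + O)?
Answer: -11659/844374180562 ≈ -1.3808e-8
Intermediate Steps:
R(j) = (-27 + j)/(1098 + j) (R(j) = (j - 27)/(j + 1098) = (-27 + j)/(1098 + j))
A(x) = (326 + x)/(-199 + x)
(A(2034) + R(-592))/(-3403259 - 1143672) = ((326 + 2034)/(-199 + 2034) + (-27 - 592)/(1098 - 592))/(-3403259 - 1143672) = (2360/1835 - 619/506)/(-4546931) = ((1/1835)*2360 + (1/506)*(-619))*(-1/4546931) = (472/367 - 619/506)*(-1/4546931) = (11659/185702)*(-1/4546931) = -11659/844374180562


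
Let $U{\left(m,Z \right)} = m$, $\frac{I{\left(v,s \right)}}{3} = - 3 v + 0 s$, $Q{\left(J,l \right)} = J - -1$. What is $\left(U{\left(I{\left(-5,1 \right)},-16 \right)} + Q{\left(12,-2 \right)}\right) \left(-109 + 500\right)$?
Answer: $22678$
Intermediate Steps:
$Q{\left(J,l \right)} = 1 + J$ ($Q{\left(J,l \right)} = J + 1 = 1 + J$)
$I{\left(v,s \right)} = - 9 v$ ($I{\left(v,s \right)} = 3 \left(- 3 v + 0 s\right) = 3 \left(- 3 v + 0\right) = 3 \left(- 3 v\right) = - 9 v$)
$\left(U{\left(I{\left(-5,1 \right)},-16 \right)} + Q{\left(12,-2 \right)}\right) \left(-109 + 500\right) = \left(\left(-9\right) \left(-5\right) + \left(1 + 12\right)\right) \left(-109 + 500\right) = \left(45 + 13\right) 391 = 58 \cdot 391 = 22678$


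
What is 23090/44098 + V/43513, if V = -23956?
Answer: -487703/18102229 ≈ -0.026942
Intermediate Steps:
23090/44098 + V/43513 = 23090/44098 - 23956/43513 = 23090*(1/44098) - 23956*1/43513 = 11545/22049 - 452/821 = -487703/18102229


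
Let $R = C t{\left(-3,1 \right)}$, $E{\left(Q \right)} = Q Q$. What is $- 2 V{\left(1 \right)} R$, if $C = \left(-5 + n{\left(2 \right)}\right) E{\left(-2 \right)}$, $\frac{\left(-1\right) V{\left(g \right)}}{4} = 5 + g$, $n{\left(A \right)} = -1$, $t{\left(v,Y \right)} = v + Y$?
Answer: $2304$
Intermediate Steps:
$t{\left(v,Y \right)} = Y + v$
$E{\left(Q \right)} = Q^{2}$
$V{\left(g \right)} = -20 - 4 g$ ($V{\left(g \right)} = - 4 \left(5 + g\right) = -20 - 4 g$)
$C = -24$ ($C = \left(-5 - 1\right) \left(-2\right)^{2} = \left(-6\right) 4 = -24$)
$R = 48$ ($R = - 24 \left(1 - 3\right) = \left(-24\right) \left(-2\right) = 48$)
$- 2 V{\left(1 \right)} R = - 2 \left(-20 - 4\right) 48 = \left(-2\right) \left(-24\right) 48 = 48 \cdot 48 = 2304$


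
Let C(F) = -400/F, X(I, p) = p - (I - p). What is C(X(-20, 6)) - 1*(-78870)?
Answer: 157715/2 ≈ 78858.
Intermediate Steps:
X(I, p) = -I + 2*p (X(I, p) = p + (p - I) = -I + 2*p)
C(X(-20, 6)) - 1*(-78870) = -400/(-1*(-20) + 2*6) - 1*(-78870) = -400/(20 + 12) + 78870 = -400/32 + 78870 = -400*1/32 + 78870 = -25/2 + 78870 = 157715/2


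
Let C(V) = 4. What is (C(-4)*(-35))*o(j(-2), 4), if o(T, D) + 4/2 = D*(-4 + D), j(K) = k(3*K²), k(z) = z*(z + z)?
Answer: 280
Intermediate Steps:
k(z) = 2*z² (k(z) = z*(2*z) = 2*z²)
j(K) = 18*K⁴ (j(K) = 2*(3*K²)² = 2*(9*K⁴) = 18*K⁴)
o(T, D) = -2 + D*(-4 + D)
(C(-4)*(-35))*o(j(-2), 4) = (4*(-35))*(-2 + 4² - 4*4) = -140*(-2 + 16 - 16) = -140*(-2) = 280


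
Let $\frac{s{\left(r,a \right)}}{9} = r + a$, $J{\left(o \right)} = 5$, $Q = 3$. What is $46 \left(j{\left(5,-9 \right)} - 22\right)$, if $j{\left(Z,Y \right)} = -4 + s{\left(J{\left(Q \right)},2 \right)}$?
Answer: $1702$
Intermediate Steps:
$s{\left(r,a \right)} = 9 a + 9 r$ ($s{\left(r,a \right)} = 9 \left(r + a\right) = 9 \left(a + r\right) = 9 a + 9 r$)
$j{\left(Z,Y \right)} = 59$ ($j{\left(Z,Y \right)} = -4 + \left(9 \cdot 2 + 9 \cdot 5\right) = -4 + \left(18 + 45\right) = -4 + 63 = 59$)
$46 \left(j{\left(5,-9 \right)} - 22\right) = 46 \left(59 - 22\right) = 46 \cdot 37 = 1702$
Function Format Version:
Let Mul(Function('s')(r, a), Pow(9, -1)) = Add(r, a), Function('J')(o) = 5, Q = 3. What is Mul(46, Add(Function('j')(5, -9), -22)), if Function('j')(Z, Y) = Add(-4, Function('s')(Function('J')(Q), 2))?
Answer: 1702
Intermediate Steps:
Function('s')(r, a) = Add(Mul(9, a), Mul(9, r)) (Function('s')(r, a) = Mul(9, Add(r, a)) = Mul(9, Add(a, r)) = Add(Mul(9, a), Mul(9, r)))
Function('j')(Z, Y) = 59 (Function('j')(Z, Y) = Add(-4, Add(Mul(9, 2), Mul(9, 5))) = Add(-4, Add(18, 45)) = Add(-4, 63) = 59)
Mul(46, Add(Function('j')(5, -9), -22)) = Mul(46, Add(59, -22)) = Mul(46, 37) = 1702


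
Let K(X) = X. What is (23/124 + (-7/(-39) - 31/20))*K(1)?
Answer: -14327/12090 ≈ -1.1850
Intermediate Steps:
(23/124 + (-7/(-39) - 31/20))*K(1) = (23/124 + (-7/(-39) - 31/20))*1 = (23*(1/124) + (-7*(-1/39) - 31*1/20))*1 = (23/124 + (7/39 - 31/20))*1 = (23/124 - 1069/780)*1 = -14327/12090*1 = -14327/12090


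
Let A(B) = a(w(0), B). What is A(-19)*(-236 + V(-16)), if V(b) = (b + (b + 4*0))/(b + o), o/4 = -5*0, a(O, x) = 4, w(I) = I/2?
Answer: -936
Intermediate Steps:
w(I) = I/2 (w(I) = I*(½) = I/2)
o = 0 (o = 4*(-5*0) = 4*0 = 0)
A(B) = 4
V(b) = 2 (V(b) = (b + (b + 4*0))/(b + 0) = (b + (b + 0))/b = (b + b)/b = (2*b)/b = 2)
A(-19)*(-236 + V(-16)) = 4*(-236 + 2) = 4*(-234) = -936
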